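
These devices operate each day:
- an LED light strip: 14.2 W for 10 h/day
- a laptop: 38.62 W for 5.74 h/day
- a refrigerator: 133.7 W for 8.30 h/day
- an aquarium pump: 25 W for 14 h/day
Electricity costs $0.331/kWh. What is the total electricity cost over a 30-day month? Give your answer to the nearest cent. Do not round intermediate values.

$18.11

LED light strip: 14.2 W × 10 h × 30 d = 4,260 Wh = 4.26 kWh
laptop: 38.62 W × 5.74 h × 30 d = 6,650 Wh = 6.65 kWh
refrigerator: 133.7 W × 8.30 h × 30 d = 33,291 Wh = 33.29 kWh
aquarium pump: 25 W × 14 h × 30 d = 10,500 Wh = 10.5 kWh
Total energy = 4.26 + 6.65 + 33.29 + 10.5 = 54.7 kWh
Cost = 54.7 kWh × $0.331 = $18.11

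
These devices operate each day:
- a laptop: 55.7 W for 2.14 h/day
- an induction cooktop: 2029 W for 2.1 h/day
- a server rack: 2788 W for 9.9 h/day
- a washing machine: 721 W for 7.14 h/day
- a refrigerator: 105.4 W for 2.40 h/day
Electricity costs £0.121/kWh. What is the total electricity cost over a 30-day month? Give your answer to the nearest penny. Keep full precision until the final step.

laptop: 55.7 W × 2.14 h × 30 d = 3,576 Wh = 3.576 kWh
induction cooktop: 2029 W × 2.1 h × 30 d = 127,827 Wh = 127.8 kWh
server rack: 2788 W × 9.9 h × 30 d = 828,036 Wh = 828 kWh
washing machine: 721 W × 7.14 h × 30 d = 154,438 Wh = 154.4 kWh
refrigerator: 105.4 W × 2.40 h × 30 d = 7,589 Wh = 7.589 kWh
Total energy = 3.576 + 127.8 + 828 + 154.4 + 7.589 = 1,121 kWh
Cost = 1,121 kWh × £0.121 = £135.70

£135.70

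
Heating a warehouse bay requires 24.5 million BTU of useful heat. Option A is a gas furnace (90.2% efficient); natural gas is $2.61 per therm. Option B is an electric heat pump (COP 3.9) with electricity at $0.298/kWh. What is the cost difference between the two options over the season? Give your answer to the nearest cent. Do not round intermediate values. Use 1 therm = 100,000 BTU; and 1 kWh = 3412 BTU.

Heat load = 24.5 × 10⁶ BTU = 24,500,000 BTU
Gas: input = 24,500,000 / 0.902 = 27,161,863 BTU = 271.6 therm → 271.6 × $2.61 = $708.92
Heat pump: 24,500,000 BTU / 3412 = 7,181 kWh heat; / 3.9 = 1,841 kWh in → × $0.298 = $548.67
Difference = |$708.92 − $548.67| = $160.26

$160.26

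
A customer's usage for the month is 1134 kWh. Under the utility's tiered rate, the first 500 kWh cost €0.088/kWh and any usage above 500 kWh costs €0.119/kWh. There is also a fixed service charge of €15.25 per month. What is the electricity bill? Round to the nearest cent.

First 500 kWh × €0.088 = €44.00
Remaining 634 kWh × €0.119 = €75.45
Energy charge = €119.45; + service €15.25 = €134.70

€134.70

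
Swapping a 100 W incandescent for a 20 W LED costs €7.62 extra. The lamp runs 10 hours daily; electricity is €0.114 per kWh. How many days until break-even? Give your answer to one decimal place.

Power saved = 100 − 20 = 80 W
Daily energy saved = 80 W × 10 h = 800 Wh = 0.8 kWh
Daily savings = 0.8 × €0.114 = €0.0912
Payback = €7.62 / €0.0912 per day = 83.55 days

83.6 days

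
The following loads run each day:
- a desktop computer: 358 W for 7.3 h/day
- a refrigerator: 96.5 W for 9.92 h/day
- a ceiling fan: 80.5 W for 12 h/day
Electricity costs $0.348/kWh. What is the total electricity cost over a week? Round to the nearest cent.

desktop computer: 358 W × 7.3 h × 7 d = 18,294 Wh = 18.29 kWh
refrigerator: 96.5 W × 9.92 h × 7 d = 6,701 Wh = 6.701 kWh
ceiling fan: 80.5 W × 12 h × 7 d = 6,762 Wh = 6.762 kWh
Total energy = 18.29 + 6.701 + 6.762 = 31.76 kWh
Cost = 31.76 kWh × $0.348 = $11.05

$11.05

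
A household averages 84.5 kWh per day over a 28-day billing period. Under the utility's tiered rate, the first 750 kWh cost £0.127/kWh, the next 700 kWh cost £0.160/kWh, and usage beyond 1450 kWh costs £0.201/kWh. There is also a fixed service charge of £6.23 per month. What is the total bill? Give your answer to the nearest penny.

Usage = 84.5 kWh/day × 28 days = 2366 kWh
First 750 kWh × £0.127 = £95.25
Next 700 kWh × £0.160 = £112.00
Remaining 916 kWh × £0.201 = £184.12
Energy charge = £391.37; + service £6.23 = £397.60

£397.60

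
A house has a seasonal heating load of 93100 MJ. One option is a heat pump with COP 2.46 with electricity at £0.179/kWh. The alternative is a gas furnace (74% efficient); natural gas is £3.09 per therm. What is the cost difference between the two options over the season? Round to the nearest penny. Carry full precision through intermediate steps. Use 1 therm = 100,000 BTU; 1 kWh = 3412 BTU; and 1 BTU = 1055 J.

Heat load = 93100 MJ = 93,100,000,000 J / 1055 = 88,246,445 BTU
Gas: input = 88,246,445 / 0.74 = 119,251,953 BTU = 1,193 therm → 1,193 × £3.09 = £3,684.89
Heat pump: 88,246,445 BTU / 3412 = 25,860 kWh heat; / 2.46 = 10,510 kWh in → × £0.179 = £1,881.94
Difference = |£3,684.89 − £1,881.94| = £1,802.94

£1802.94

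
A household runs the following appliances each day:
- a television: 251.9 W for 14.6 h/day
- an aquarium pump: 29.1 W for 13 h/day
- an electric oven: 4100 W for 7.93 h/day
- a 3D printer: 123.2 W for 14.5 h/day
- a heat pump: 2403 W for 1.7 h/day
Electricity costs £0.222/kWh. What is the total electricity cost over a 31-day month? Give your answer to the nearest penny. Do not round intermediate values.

£292.08

television: 251.9 W × 14.6 h × 31 d = 114,010 Wh = 114 kWh
aquarium pump: 29.1 W × 13 h × 31 d = 11,727 Wh = 11.73 kWh
electric oven: 4100 W × 7.93 h × 31 d = 1,007,903 Wh = 1,008 kWh
3D printer: 123.2 W × 14.5 h × 31 d = 55,378 Wh = 55.38 kWh
heat pump: 2403 W × 1.7 h × 31 d = 126,638 Wh = 126.6 kWh
Total energy = 114 + 11.73 + 1,008 + 55.38 + 126.6 = 1,316 kWh
Cost = 1,316 kWh × £0.222 = £292.08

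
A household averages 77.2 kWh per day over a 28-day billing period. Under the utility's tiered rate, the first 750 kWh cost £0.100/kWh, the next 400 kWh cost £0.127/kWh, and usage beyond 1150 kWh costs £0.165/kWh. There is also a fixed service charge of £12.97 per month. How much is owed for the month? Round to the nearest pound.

Usage = 77.2 kWh/day × 28 days = 2161.6 kWh
First 750 kWh × £0.100 = £75.00
Next 400 kWh × £0.127 = £50.80
Remaining 1011.6 kWh × £0.165 = £166.91
Energy charge = £292.71; + service £12.97 = £305.68 ≈ £306

£306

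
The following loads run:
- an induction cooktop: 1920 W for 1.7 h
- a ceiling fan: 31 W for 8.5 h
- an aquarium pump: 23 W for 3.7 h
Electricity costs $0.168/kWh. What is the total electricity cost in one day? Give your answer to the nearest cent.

$0.61

induction cooktop: 1920 W × 1.7 h = 3,264 Wh = 3.264 kWh
ceiling fan: 31 W × 8.5 h = 264 Wh = 0.2635 kWh
aquarium pump: 23 W × 3.7 h = 85 Wh = 0.0851 kWh
Total energy = 3.264 + 0.2635 + 0.0851 = 3.613 kWh
Cost = 3.613 kWh × $0.168 = $0.61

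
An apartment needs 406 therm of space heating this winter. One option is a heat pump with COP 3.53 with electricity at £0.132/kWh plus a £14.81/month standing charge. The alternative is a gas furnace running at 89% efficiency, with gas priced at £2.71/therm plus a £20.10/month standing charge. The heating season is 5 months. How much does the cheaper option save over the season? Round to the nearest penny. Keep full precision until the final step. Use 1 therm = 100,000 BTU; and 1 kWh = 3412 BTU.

Heat load = 406 therm × 100,000 = 40,600,000 BTU
Gas: input = 40,600,000 / 0.89 = 45,617,978 BTU = 456.2 therm → 456.2 × £2.71 = £1,236.25; + 5 × £20.10 standing = £1,336.75
Heat pump: 40,600,000 BTU / 3412 = 11,900 kWh heat; / 3.53 = 3,371 kWh in → × £0.132 = £444.96; + 5 × £14.81 standing = £519.01
Difference = |£1,336.75 − £519.01| = £817.74

£817.74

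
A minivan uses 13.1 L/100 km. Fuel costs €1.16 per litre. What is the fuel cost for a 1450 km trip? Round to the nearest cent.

Fuel = 13.1 L/100 km × 1450 km / 100 = 189.9 L
Cost = 189.9 L × €1.16/L = €220.34

€220.34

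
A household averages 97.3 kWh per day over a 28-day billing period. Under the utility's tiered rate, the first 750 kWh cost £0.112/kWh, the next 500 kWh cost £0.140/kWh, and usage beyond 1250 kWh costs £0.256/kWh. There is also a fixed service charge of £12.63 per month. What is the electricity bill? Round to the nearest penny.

Usage = 97.3 kWh/day × 28 days = 2724.4 kWh
First 750 kWh × £0.112 = £84.00
Next 500 kWh × £0.140 = £70.00
Remaining 1474.4 kWh × £0.256 = £377.45
Energy charge = £531.45; + service £12.63 = £544.08

£544.08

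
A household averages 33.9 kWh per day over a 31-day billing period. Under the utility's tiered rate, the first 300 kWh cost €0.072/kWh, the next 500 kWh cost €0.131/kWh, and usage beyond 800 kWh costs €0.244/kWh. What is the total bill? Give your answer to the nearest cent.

€148.32

Usage = 33.9 kWh/day × 31 days = 1050.9 kWh
First 300 kWh × €0.072 = €21.60
Next 500 kWh × €0.131 = €65.50
Remaining 250.9 kWh × €0.244 = €61.22
Total = €148.32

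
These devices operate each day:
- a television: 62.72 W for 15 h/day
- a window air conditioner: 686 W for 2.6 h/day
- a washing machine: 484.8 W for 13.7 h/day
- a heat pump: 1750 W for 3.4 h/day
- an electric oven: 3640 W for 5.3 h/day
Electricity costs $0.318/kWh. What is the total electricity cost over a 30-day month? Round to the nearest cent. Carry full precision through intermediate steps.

$330.16

television: 62.72 W × 15 h × 30 d = 28,224 Wh = 28.22 kWh
window air conditioner: 686 W × 2.6 h × 30 d = 53,508 Wh = 53.51 kWh
washing machine: 484.8 W × 13.7 h × 30 d = 199,253 Wh = 199.3 kWh
heat pump: 1750 W × 3.4 h × 30 d = 178,500 Wh = 178.5 kWh
electric oven: 3640 W × 5.3 h × 30 d = 578,760 Wh = 578.8 kWh
Total energy = 28.22 + 53.51 + 199.3 + 178.5 + 578.8 = 1,038 kWh
Cost = 1,038 kWh × $0.318 = $330.16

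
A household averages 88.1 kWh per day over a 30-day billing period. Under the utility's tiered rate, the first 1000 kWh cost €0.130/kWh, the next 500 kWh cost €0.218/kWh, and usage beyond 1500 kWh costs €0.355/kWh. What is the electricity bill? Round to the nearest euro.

€645

Usage = 88.1 kWh/day × 30 days = 2643 kWh
First 1000 kWh × €0.130 = €130.00
Next 500 kWh × €0.218 = €109.00
Remaining 1143 kWh × €0.355 = €405.76
Total = €644.76 ≈ €645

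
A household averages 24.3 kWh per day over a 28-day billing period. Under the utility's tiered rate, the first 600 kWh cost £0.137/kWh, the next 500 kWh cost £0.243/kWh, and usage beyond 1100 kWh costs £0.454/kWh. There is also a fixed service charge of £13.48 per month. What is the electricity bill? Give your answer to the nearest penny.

Usage = 24.3 kWh/day × 28 days = 680.4 kWh
First 600 kWh × £0.137 = £82.20
Next 80.4 kWh × £0.243 = £19.54
Remaining tier: 0 kWh (not reached)
Energy charge = £101.74; + service £13.48 = £115.22

£115.22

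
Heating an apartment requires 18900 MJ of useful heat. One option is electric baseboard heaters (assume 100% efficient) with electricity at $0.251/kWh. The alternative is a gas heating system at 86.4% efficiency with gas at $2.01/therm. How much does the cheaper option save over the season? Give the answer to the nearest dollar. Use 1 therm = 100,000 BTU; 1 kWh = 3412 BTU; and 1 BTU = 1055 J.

Heat load = 18900 MJ = 18,900,000,000 J / 1055 = 17,914,692 BTU
Gas: input = 17,914,692 / 0.864 = 20,734,597 BTU = 207.3 therm → 207.3 × $2.01 = $416.77
Electric: 17,914,692 BTU / 3412 = 5,250 kWh → × $0.251 = $1,317.87
Difference = |$416.77 − $1,317.87| = $901.11 ≈ $901

$901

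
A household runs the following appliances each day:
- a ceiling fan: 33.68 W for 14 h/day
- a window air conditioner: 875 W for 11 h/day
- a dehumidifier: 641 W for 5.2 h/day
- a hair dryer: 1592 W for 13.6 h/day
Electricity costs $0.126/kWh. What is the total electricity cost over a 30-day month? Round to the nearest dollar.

ceiling fan: 33.68 W × 14 h × 30 d = 14,146 Wh = 14.15 kWh
window air conditioner: 875 W × 11 h × 30 d = 288,750 Wh = 288.8 kWh
dehumidifier: 641 W × 5.2 h × 30 d = 99,996 Wh = 100 kWh
hair dryer: 1592 W × 13.6 h × 30 d = 649,536 Wh = 649.5 kWh
Total energy = 14.15 + 288.8 + 100 + 649.5 = 1,052 kWh
Cost = 1,052 kWh × $0.126 = $132.61 ≈ $133

$133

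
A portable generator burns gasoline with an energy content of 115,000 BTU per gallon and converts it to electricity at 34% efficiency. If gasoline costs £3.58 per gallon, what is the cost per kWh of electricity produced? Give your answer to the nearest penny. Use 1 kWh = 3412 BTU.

£0.31

Electrical output per gallon = 115,000 BTU × 0.34 / 3412 BTU/kWh = 11.46 kWh
Cost per kWh = £3.58 / 11.46 kWh = £0.312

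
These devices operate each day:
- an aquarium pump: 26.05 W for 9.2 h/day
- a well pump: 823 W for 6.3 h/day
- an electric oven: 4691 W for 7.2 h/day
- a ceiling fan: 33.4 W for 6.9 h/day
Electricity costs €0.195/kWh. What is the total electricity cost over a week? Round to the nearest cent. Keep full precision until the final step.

€53.82

aquarium pump: 26.05 W × 9.2 h × 7 d = 1,678 Wh = 1.678 kWh
well pump: 823 W × 6.3 h × 7 d = 36,294 Wh = 36.29 kWh
electric oven: 4691 W × 7.2 h × 7 d = 236,426 Wh = 236.4 kWh
ceiling fan: 33.4 W × 6.9 h × 7 d = 1,613 Wh = 1.613 kWh
Total energy = 1.678 + 36.29 + 236.4 + 1.613 = 276 kWh
Cost = 276 kWh × €0.195 = €53.82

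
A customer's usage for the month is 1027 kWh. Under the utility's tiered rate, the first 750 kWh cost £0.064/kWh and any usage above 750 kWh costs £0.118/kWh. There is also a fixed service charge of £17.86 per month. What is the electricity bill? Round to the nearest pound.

£99

First 750 kWh × £0.064 = £48.00
Remaining 277 kWh × £0.118 = £32.69
Energy charge = £80.69; + service £17.86 = £98.55 ≈ £99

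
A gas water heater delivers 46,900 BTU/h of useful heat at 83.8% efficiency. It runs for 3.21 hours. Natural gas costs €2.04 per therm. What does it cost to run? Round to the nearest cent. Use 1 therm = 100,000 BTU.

Heat delivered = 46,900 BTU/h × 3.21 h = 150,549 BTU
Gas input = 150,549 / 0.838 = 179,653 BTU
= 179,653 / 100,000 = 1.797 therm
Cost = 1.797 × €2.04/therm = €3.66

€3.66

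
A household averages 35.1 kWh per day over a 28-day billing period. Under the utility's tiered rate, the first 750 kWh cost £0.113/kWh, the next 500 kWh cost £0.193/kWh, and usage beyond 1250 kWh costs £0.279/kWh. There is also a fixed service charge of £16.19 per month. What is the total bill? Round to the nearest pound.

Usage = 35.1 kWh/day × 28 days = 982.8 kWh
First 750 kWh × £0.113 = £84.75
Next 232.8 kWh × £0.193 = £44.93
Remaining tier: 0 kWh (not reached)
Energy charge = £129.68; + service £16.19 = £145.87 ≈ £146

£146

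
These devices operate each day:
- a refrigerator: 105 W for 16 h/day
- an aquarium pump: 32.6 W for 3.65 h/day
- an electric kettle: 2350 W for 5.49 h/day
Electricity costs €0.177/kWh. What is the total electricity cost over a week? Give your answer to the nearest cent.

€18.21

refrigerator: 105 W × 16 h × 7 d = 11,760 Wh = 11.76 kWh
aquarium pump: 32.6 W × 3.65 h × 7 d = 833 Wh = 0.8329 kWh
electric kettle: 2350 W × 5.49 h × 7 d = 90,310 Wh = 90.31 kWh
Total energy = 11.76 + 0.8329 + 90.31 = 102.9 kWh
Cost = 102.9 kWh × €0.177 = €18.21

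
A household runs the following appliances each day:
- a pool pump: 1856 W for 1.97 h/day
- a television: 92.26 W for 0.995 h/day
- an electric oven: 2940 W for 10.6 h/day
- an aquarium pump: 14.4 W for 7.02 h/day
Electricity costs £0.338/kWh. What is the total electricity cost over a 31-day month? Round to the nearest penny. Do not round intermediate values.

pool pump: 1856 W × 1.97 h × 31 d = 113,346 Wh = 113.3 kWh
television: 92.26 W × 0.995 h × 31 d = 2,846 Wh = 2.846 kWh
electric oven: 2940 W × 10.6 h × 31 d = 966,084 Wh = 966.1 kWh
aquarium pump: 14.4 W × 7.02 h × 31 d = 3,134 Wh = 3.134 kWh
Total energy = 113.3 + 2.846 + 966.1 + 3.134 = 1,085 kWh
Cost = 1,085 kWh × £0.338 = £366.87

£366.87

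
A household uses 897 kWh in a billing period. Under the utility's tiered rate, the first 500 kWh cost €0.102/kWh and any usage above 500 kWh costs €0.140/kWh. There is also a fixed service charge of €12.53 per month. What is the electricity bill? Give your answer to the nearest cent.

€119.11

First 500 kWh × €0.102 = €51.00
Remaining 397 kWh × €0.140 = €55.58
Energy charge = €106.58; + service €12.53 = €119.11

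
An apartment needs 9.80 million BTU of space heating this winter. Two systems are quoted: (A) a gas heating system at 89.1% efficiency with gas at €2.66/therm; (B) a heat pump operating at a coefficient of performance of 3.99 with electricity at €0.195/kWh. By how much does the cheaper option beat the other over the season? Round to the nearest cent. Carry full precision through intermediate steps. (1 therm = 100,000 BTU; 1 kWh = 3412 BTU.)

€152.20

Heat load = 9.80 × 10⁶ BTU = 9,800,000 BTU
Gas: input = 9,800,000 / 0.891 = 10,998,878 BTU = 110 therm → 110 × €2.66 = €292.57
Heat pump: 9,800,000 BTU / 3412 = 2,872 kWh heat; / 3.99 = 719.9 kWh in → × €0.195 = €140.37
Difference = |€292.57 − €140.37| = €152.20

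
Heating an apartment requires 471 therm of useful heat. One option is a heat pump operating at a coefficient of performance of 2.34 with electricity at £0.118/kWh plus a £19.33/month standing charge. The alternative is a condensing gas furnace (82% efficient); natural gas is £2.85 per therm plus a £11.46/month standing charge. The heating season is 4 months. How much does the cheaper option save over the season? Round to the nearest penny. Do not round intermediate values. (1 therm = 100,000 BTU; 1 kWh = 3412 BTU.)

Heat load = 471 therm × 100,000 = 47,100,000 BTU
Gas: input = 47,100,000 / 0.82 = 57,439,024 BTU = 574.4 therm → 574.4 × £2.85 = £1,637.01; + 4 × £11.46 standing = £1,682.85
Heat pump: 47,100,000 BTU / 3412 = 13,800 kWh heat; / 2.34 = 5,899 kWh in → × £0.118 = £696.11; + 4 × £19.33 standing = £773.43
Difference = |£1,682.85 − £773.43| = £909.42

£909.42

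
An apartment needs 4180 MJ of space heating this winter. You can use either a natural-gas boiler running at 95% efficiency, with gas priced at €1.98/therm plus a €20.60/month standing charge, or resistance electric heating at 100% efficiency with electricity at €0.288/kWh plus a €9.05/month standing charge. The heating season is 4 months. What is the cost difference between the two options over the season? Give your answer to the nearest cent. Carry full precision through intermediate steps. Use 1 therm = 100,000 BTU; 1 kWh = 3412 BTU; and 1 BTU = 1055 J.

€205.65

Heat load = 4180 MJ = 4,180,000,000 J / 1055 = 3,962,085 BTU
Gas: input = 3,962,085 / 0.95 = 4,170,616 BTU = 41.71 therm → 41.71 × €1.98 = €82.58; + 4 × €20.60 standing = €164.98
Electric: 3,962,085 BTU / 3412 = 1,161 kWh → × €0.288 = €334.43; + 4 × €9.05 standing = €370.63
Difference = |€164.98 − €370.63| = €205.65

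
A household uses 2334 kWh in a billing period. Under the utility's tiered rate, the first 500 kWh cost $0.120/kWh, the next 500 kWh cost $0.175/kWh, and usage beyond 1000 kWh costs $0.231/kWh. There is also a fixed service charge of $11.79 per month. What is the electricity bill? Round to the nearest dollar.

$467

First 500 kWh × $0.120 = $60.00
Next 500 kWh × $0.175 = $87.50
Remaining 1334 kWh × $0.231 = $308.15
Energy charge = $455.65; + service $11.79 = $467.44 ≈ $467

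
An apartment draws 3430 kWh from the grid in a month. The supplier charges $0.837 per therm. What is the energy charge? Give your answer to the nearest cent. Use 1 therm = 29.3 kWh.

$97.98

3430 kWh × (0.03413 therm/kWh) = 117.1 therm
Cost = 117.1 therm × $0.837/therm = $97.98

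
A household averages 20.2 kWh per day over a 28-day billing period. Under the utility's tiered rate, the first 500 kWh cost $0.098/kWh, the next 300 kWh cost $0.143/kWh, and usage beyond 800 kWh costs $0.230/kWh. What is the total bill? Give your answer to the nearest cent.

Usage = 20.2 kWh/day × 28 days = 565.6 kWh
First 500 kWh × $0.098 = $49.00
Next 65.6 kWh × $0.143 = $9.38
Remaining tier: 0 kWh (not reached)
Total = $58.38

$58.38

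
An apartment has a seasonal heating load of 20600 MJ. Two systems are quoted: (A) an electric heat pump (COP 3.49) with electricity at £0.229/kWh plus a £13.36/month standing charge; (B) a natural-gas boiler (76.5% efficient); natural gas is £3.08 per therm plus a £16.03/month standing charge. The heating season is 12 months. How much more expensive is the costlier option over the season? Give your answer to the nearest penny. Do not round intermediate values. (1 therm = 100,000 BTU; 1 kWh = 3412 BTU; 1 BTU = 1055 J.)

Heat load = 20600 MJ = 20,600,000,000 J / 1055 = 19,526,066 BTU
Gas: input = 19,526,066 / 0.765 = 25,524,270 BTU = 255.2 therm → 255.2 × £3.08 = £786.15; + 12 × £16.03 standing = £978.51
Heat pump: 19,526,066 BTU / 3412 = 5,723 kWh heat; / 3.49 = 1,640 kWh in → × £0.229 = £375.51; + 12 × £13.36 standing = £535.83
Difference = |£978.51 − £535.83| = £442.68

£442.68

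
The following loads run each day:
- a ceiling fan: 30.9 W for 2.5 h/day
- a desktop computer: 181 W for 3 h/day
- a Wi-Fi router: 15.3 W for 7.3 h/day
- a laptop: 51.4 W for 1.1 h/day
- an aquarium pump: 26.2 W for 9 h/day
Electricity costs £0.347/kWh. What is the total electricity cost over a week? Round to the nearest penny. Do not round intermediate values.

ceiling fan: 30.9 W × 2.5 h × 7 d = 541 Wh = 0.5407 kWh
desktop computer: 181 W × 3 h × 7 d = 3,801 Wh = 3.801 kWh
Wi-Fi router: 15.3 W × 7.3 h × 7 d = 782 Wh = 0.7818 kWh
laptop: 51.4 W × 1.1 h × 7 d = 396 Wh = 0.3958 kWh
aquarium pump: 26.2 W × 9 h × 7 d = 1,651 Wh = 1.651 kWh
Total energy = 0.5407 + 3.801 + 0.7818 + 0.3958 + 1.651 = 7.17 kWh
Cost = 7.17 kWh × £0.347 = £2.49

£2.49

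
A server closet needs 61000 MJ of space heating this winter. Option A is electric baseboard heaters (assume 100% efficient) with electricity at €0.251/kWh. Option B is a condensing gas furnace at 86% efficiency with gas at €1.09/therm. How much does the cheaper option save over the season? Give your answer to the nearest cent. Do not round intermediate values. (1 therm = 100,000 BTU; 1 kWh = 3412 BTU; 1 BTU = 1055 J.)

Heat load = 61000 MJ = 61,000,000,000 J / 1055 = 57,819,905 BTU
Gas: input = 57,819,905 / 0.86 = 67,232,448 BTU = 672.3 therm → 672.3 × €1.09 = €732.83
Electric: 57,819,905 BTU / 3412 = 16,950 kWh → × €0.251 = €4,253.46
Difference = |€732.83 − €4,253.46| = €3,520.62

€3520.62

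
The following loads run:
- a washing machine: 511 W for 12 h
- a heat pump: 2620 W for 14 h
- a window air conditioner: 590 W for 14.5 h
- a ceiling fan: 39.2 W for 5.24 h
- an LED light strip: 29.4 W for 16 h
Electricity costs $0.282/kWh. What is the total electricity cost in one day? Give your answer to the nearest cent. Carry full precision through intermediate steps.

$14.68

washing machine: 511 W × 12 h = 6,132 Wh = 6.132 kWh
heat pump: 2620 W × 14 h = 36,680 Wh = 36.68 kWh
window air conditioner: 590 W × 14.5 h = 8,555 Wh = 8.555 kWh
ceiling fan: 39.2 W × 5.24 h = 205 Wh = 0.2054 kWh
LED light strip: 29.4 W × 16 h = 470 Wh = 0.4704 kWh
Total energy = 6.132 + 36.68 + 8.555 + 0.2054 + 0.4704 = 52.04 kWh
Cost = 52.04 kWh × $0.282 = $14.68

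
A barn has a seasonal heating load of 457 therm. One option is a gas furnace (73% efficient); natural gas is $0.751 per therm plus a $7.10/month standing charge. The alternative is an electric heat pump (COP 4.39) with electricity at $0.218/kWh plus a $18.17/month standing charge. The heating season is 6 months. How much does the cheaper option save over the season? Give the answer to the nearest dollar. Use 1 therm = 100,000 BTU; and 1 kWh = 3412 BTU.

$261

Heat load = 457 therm × 100,000 = 45,700,000 BTU
Gas: input = 45,700,000 / 0.73 = 62,602,740 BTU = 626 therm → 626 × $0.751 = $470.15; + 6 × $7.10 standing = $512.75
Heat pump: 45,700,000 BTU / 3412 = 13,390 kWh heat; / 4.39 = 3,051 kWh in → × $0.218 = $665.12; + 6 × $18.17 standing = $774.14
Difference = |$512.75 − $774.14| = $261.39 ≈ $261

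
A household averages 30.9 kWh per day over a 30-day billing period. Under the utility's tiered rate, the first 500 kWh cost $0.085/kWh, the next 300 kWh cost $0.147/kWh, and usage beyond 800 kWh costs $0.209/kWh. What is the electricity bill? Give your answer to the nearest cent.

Usage = 30.9 kWh/day × 30 days = 927 kWh
First 500 kWh × $0.085 = $42.50
Next 300 kWh × $0.147 = $44.10
Remaining 127 kWh × $0.209 = $26.54
Total = $113.14

$113.14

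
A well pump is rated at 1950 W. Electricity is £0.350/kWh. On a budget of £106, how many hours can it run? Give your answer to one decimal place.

155.3 h

Energy budget = £106 / £0.350 per kWh = 302.9 kWh = 302,857 Wh
Runtime = 302,857 Wh / 1950 W = 155.3 h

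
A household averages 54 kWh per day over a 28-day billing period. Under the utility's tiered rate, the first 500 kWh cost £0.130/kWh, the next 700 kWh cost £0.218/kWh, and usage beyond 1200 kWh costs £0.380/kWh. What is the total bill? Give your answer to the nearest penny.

£336.16

Usage = 54 kWh/day × 28 days = 1512 kWh
First 500 kWh × £0.130 = £65.00
Next 700 kWh × £0.218 = £152.60
Remaining 312 kWh × £0.380 = £118.56
Total = £336.16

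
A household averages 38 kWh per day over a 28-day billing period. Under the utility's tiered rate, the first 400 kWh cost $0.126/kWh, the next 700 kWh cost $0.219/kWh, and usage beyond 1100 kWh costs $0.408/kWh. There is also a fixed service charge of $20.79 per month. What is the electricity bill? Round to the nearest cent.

Usage = 38 kWh/day × 28 days = 1064 kWh
First 400 kWh × $0.126 = $50.40
Next 664 kWh × $0.219 = $145.42
Remaining tier: 0 kWh (not reached)
Energy charge = $195.82; + service $20.79 = $216.61

$216.61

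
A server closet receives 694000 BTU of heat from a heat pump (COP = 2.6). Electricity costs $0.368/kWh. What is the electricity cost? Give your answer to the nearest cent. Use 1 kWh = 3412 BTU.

$28.79

Heat delivered = 694,000 BTU / 3412 = 203.4 kWh
Electrical input = 203.4 kWh / 2.6 = 78.23 kWh
Cost = 78.23 × $0.368/kWh = $28.79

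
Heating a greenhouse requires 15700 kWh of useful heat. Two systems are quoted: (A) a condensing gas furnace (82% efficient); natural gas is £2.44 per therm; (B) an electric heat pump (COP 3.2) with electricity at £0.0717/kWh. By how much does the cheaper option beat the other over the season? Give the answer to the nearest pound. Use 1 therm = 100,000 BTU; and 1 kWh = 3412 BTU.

£1242

Heat load = 15700 kWh × 3412 = 53,568,400 BTU
Gas: input = 53,568,400 / 0.820 = 65,327,317 BTU = 653.3 therm → 653.3 × £2.44 = £1,593.99
Heat pump: 53,568,400 BTU / 3412 = 15,700 kWh heat; / 3.2 = 4,906 kWh in → × £0.0717 = £351.78
Difference = |£1,593.99 − £351.78| = £1,242.21 ≈ £1242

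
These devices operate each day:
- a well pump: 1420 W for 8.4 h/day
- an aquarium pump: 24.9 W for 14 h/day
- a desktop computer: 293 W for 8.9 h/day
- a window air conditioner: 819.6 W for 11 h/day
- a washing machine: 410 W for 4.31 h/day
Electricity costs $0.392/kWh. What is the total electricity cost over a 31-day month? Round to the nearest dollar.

well pump: 1420 W × 8.4 h × 31 d = 369,768 Wh = 369.8 kWh
aquarium pump: 24.9 W × 14 h × 31 d = 10,807 Wh = 10.81 kWh
desktop computer: 293 W × 8.9 h × 31 d = 80,839 Wh = 80.84 kWh
window air conditioner: 819.6 W × 11 h × 31 d = 279,484 Wh = 279.5 kWh
washing machine: 410 W × 4.31 h × 31 d = 54,780 Wh = 54.78 kWh
Total energy = 369.8 + 10.81 + 80.84 + 279.5 + 54.78 = 795.7 kWh
Cost = 795.7 kWh × $0.392 = $311.91 ≈ $312

$312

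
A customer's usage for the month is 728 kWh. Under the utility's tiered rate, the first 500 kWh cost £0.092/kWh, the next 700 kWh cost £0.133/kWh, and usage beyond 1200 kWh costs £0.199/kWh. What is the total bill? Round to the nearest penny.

£76.32

First 500 kWh × £0.092 = £46.00
Next 228 kWh × £0.133 = £30.32
Remaining tier: 0 kWh (not reached)
Total = £76.32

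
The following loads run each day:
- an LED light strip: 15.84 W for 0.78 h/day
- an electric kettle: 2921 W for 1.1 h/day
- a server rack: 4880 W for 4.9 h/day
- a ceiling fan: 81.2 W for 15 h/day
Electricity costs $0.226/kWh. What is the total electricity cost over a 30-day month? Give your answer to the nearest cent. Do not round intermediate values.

LED light strip: 15.84 W × 0.78 h × 30 d = 371 Wh = 0.3707 kWh
electric kettle: 2921 W × 1.1 h × 30 d = 96,393 Wh = 96.39 kWh
server rack: 4880 W × 4.9 h × 30 d = 717,360 Wh = 717.4 kWh
ceiling fan: 81.2 W × 15 h × 30 d = 36,540 Wh = 36.54 kWh
Total energy = 0.3707 + 96.39 + 717.4 + 36.54 = 850.7 kWh
Cost = 850.7 kWh × $0.226 = $192.25

$192.25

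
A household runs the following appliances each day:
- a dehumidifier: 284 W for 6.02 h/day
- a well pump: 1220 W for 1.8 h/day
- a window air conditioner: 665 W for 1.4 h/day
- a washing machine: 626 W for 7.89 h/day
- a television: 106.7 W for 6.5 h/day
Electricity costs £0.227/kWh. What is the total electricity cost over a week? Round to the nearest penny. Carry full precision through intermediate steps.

£16.64

dehumidifier: 284 W × 6.02 h × 7 d = 11,968 Wh = 11.97 kWh
well pump: 1220 W × 1.8 h × 7 d = 15,372 Wh = 15.37 kWh
window air conditioner: 665 W × 1.4 h × 7 d = 6,517 Wh = 6.517 kWh
washing machine: 626 W × 7.89 h × 7 d = 34,574 Wh = 34.57 kWh
television: 106.7 W × 6.5 h × 7 d = 4,855 Wh = 4.855 kWh
Total energy = 11.97 + 15.37 + 6.517 + 34.57 + 4.855 = 73.29 kWh
Cost = 73.29 kWh × £0.227 = £16.64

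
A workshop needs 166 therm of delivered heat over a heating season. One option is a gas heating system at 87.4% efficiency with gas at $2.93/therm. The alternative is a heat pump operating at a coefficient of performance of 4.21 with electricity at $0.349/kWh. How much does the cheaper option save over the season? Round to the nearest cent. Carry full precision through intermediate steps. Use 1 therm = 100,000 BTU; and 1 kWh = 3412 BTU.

$153.19

Heat load = 166 therm × 100,000 = 16,600,000 BTU
Gas: input = 16,600,000 / 0.874 = 18,993,135 BTU = 189.9 therm → 189.9 × $2.93 = $556.50
Heat pump: 16,600,000 BTU / 3412 = 4,865 kWh heat; / 4.21 = 1,156 kWh in → × $0.349 = $403.31
Difference = |$556.50 − $403.31| = $153.19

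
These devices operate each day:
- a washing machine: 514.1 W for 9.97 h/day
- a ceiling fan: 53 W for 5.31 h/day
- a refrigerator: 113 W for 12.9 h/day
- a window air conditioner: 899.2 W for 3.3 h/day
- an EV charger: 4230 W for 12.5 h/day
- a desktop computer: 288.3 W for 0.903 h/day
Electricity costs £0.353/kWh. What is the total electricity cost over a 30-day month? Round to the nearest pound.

£667

washing machine: 514.1 W × 9.97 h × 30 d = 153,767 Wh = 153.8 kWh
ceiling fan: 53 W × 5.31 h × 30 d = 8,443 Wh = 8.443 kWh
refrigerator: 113 W × 12.9 h × 30 d = 43,731 Wh = 43.73 kWh
window air conditioner: 899.2 W × 3.3 h × 30 d = 89,021 Wh = 89.02 kWh
EV charger: 4230 W × 12.5 h × 30 d = 1,586,250 Wh = 1,586 kWh
desktop computer: 288.3 W × 0.903 h × 30 d = 7,810 Wh = 7.81 kWh
Total energy = 153.8 + 8.443 + 43.73 + 89.02 + 1,586 + 7.81 = 1,889 kWh
Cost = 1,889 kWh × £0.353 = £666.82 ≈ £667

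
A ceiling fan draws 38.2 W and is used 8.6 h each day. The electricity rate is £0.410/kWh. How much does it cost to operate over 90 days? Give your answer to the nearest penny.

£12.12

Energy = 38.2 W × 8.6 h/day × 90 days = 29,567 Wh = 29.57 kWh
Cost = 29.57 kWh × £0.410/kWh = £12.12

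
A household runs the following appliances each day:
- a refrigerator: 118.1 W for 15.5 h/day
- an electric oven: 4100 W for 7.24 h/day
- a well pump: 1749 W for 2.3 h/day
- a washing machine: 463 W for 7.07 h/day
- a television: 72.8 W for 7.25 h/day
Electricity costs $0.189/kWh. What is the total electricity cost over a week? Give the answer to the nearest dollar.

refrigerator: 118.1 W × 15.5 h × 7 d = 12,814 Wh = 12.81 kWh
electric oven: 4100 W × 7.24 h × 7 d = 207,788 Wh = 207.8 kWh
well pump: 1749 W × 2.3 h × 7 d = 28,159 Wh = 28.16 kWh
washing machine: 463 W × 7.07 h × 7 d = 22,914 Wh = 22.91 kWh
television: 72.8 W × 7.25 h × 7 d = 3,695 Wh = 3.695 kWh
Total energy = 12.81 + 207.8 + 28.16 + 22.91 + 3.695 = 275.4 kWh
Cost = 275.4 kWh × $0.189 = $52.04 ≈ $52

$52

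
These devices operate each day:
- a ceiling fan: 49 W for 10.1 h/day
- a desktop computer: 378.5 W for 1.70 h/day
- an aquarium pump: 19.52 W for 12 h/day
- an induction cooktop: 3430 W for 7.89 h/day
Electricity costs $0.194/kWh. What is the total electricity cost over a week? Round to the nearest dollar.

ceiling fan: 49 W × 10.1 h × 7 d = 3,464 Wh = 3.464 kWh
desktop computer: 378.5 W × 1.70 h × 7 d = 4,504 Wh = 4.504 kWh
aquarium pump: 19.52 W × 12 h × 7 d = 1,640 Wh = 1.64 kWh
induction cooktop: 3430 W × 7.89 h × 7 d = 189,439 Wh = 189.4 kWh
Total energy = 3.464 + 4.504 + 1.64 + 189.4 = 199 kWh
Cost = 199 kWh × $0.194 = $38.62 ≈ $39

$39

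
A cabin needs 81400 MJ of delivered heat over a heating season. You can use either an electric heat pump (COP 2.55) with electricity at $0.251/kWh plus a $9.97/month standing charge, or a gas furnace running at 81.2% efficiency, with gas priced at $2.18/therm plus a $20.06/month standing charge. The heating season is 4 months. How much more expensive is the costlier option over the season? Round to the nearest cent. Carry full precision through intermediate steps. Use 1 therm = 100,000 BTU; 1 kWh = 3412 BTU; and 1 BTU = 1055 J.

$114.05

Heat load = 81400 MJ = 81,400,000,000 J / 1055 = 77,156,398 BTU
Gas: input = 77,156,398 / 0.812 = 95,020,195 BTU = 950.2 therm → 950.2 × $2.18 = $2,071.44; + 4 × $20.06 standing = $2,151.68
Heat pump: 77,156,398 BTU / 3412 = 22,610 kWh heat; / 2.55 = 8,868 kWh in → × $0.251 = $2,225.85; + 4 × $9.97 standing = $2,265.73
Difference = |$2,151.68 − $2,265.73| = $114.05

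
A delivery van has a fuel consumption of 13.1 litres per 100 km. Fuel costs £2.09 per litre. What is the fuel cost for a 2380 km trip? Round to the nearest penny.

£651.62

Fuel = 13.1 L/100 km × 2380 km / 100 = 311.8 L
Cost = 311.8 L × £2.09/L = £651.62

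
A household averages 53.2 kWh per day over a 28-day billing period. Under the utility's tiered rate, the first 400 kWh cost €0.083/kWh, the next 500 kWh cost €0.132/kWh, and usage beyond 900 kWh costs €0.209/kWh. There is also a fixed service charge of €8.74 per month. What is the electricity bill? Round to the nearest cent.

Usage = 53.2 kWh/day × 28 days = 1489.6 kWh
First 400 kWh × €0.083 = €33.20
Next 500 kWh × €0.132 = €66.00
Remaining 589.6 kWh × €0.209 = €123.23
Energy charge = €222.43; + service €8.74 = €231.17

€231.17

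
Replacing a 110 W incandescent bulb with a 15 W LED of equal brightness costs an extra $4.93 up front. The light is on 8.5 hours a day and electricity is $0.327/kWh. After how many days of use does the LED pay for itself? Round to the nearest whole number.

Power saved = 110 − 15 = 95 W
Daily energy saved = 95 W × 8.5 h = 807.5 Wh = 0.8075 kWh
Daily savings = 0.8075 × $0.327 = $0.2641
Payback = $4.93 / $0.2641 per day = 18.67 days

19 days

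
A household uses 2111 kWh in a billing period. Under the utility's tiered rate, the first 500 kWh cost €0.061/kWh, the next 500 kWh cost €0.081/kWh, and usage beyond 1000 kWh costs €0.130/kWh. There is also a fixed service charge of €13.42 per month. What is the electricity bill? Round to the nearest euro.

€229

First 500 kWh × €0.061 = €30.50
Next 500 kWh × €0.081 = €40.50
Remaining 1111 kWh × €0.130 = €144.43
Energy charge = €215.43; + service €13.42 = €228.85 ≈ €229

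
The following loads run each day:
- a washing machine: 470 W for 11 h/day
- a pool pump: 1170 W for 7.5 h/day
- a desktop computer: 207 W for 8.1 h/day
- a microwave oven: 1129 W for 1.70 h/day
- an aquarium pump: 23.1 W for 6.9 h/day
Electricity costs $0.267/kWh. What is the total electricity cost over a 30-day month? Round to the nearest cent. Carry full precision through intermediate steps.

washing machine: 470 W × 11 h × 30 d = 155,100 Wh = 155.1 kWh
pool pump: 1170 W × 7.5 h × 30 d = 263,250 Wh = 263.2 kWh
desktop computer: 207 W × 8.1 h × 30 d = 50,301 Wh = 50.3 kWh
microwave oven: 1129 W × 1.70 h × 30 d = 57,579 Wh = 57.58 kWh
aquarium pump: 23.1 W × 6.9 h × 30 d = 4,782 Wh = 4.782 kWh
Total energy = 155.1 + 263.2 + 50.3 + 57.58 + 4.782 = 531 kWh
Cost = 531 kWh × $0.267 = $141.78

$141.78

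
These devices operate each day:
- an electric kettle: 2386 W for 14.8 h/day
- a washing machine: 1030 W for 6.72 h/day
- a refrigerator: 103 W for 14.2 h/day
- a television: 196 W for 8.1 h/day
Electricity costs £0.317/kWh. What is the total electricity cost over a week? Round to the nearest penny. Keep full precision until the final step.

£100.49

electric kettle: 2386 W × 14.8 h × 7 d = 247,190 Wh = 247.2 kWh
washing machine: 1030 W × 6.72 h × 7 d = 48,451 Wh = 48.45 kWh
refrigerator: 103 W × 14.2 h × 7 d = 10,238 Wh = 10.24 kWh
television: 196 W × 8.1 h × 7 d = 11,113 Wh = 11.11 kWh
Total energy = 247.2 + 48.45 + 10.24 + 11.11 = 317 kWh
Cost = 317 kWh × £0.317 = £100.49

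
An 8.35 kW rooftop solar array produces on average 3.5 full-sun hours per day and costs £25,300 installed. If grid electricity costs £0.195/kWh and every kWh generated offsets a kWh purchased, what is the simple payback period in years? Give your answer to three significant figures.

Daily generation = 8.35 kW × 3.5 h = 29.22 kWh
Annual generation = 29.22 × 365 = 10667 kWh
Annual savings = 10667 × £0.195 = £2,080.09
Payback = £25,300 / £2,080.09 = 12.2 years

12.2 years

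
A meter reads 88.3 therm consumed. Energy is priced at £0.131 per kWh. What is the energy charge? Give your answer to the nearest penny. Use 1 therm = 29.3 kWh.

£338.92

88.3 therm × (29.3 kWh/therm) = 2,587 kWh
Cost = 2,587 kWh × £0.131/kWh = £338.92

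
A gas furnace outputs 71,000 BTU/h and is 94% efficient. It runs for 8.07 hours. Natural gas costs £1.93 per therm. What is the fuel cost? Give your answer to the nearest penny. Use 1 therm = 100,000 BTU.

£11.76

Heat delivered = 71,000 BTU/h × 8.07 h = 572,970 BTU
Gas input = 572,970 / 0.940 = 609,543 BTU
= 609,543 / 100,000 = 6.095 therm
Cost = 6.095 × £1.93/therm = £11.76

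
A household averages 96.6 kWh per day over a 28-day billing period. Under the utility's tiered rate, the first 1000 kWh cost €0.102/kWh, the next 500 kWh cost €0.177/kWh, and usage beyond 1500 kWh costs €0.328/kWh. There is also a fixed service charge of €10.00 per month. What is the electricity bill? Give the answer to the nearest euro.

Usage = 96.6 kWh/day × 28 days = 2704.8 kWh
First 1000 kWh × €0.102 = €102.00
Next 500 kWh × €0.177 = €88.50
Remaining 1204.8 kWh × €0.328 = €395.17
Energy charge = €585.67; + service €10.00 = €595.67 ≈ €596

€596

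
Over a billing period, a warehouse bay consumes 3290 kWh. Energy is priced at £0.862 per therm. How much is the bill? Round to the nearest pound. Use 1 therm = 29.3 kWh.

3290 kWh × (0.03413 therm/kWh) = 112.3 therm
Cost = 112.3 therm × £0.862/therm = £96.79 ≈ £97

£97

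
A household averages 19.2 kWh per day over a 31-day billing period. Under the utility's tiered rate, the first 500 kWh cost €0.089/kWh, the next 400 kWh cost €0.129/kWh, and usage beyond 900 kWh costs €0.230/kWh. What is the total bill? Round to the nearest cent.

Usage = 19.2 kWh/day × 31 days = 595.2 kWh
First 500 kWh × €0.089 = €44.50
Next 95.2 kWh × €0.129 = €12.28
Remaining tier: 0 kWh (not reached)
Total = €56.78

€56.78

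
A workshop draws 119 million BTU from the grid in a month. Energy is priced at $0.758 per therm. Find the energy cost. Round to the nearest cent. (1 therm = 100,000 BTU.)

$902.02

119 million BTU × (10 therm/million BTU) = 1,190 therm
Cost = 1,190 therm × $0.758/therm = $902.02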